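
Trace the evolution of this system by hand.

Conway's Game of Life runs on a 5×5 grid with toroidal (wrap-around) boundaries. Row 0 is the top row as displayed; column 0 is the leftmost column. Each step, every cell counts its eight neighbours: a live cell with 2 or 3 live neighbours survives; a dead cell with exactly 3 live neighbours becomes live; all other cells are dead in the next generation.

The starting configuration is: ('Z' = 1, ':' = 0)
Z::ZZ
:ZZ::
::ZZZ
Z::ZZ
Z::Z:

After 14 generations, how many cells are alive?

0) Z::ZZ
:ZZ::
::ZZZ
Z::ZZ
Z::Z:
1) Z::Z:
:Z:::
:::::
ZZ:::
:ZZ::
2) Z::::
:::::
ZZ:::
ZZZ::
::Z:Z
3) :::::
ZZ:::
Z:Z::
::ZZZ
::ZZZ
4) ZZZZZ
ZZ:::
Z:Z::
Z::::
::Z:Z
5) :::::
:::::
Z:::Z
Z::ZZ
::Z::
6) :::::
:::::
Z::Z:
ZZ:Z:
:::ZZ
7) :::::
:::::
ZZZ::
ZZ:Z:
Z:ZZZ
8) :::ZZ
:Z:::
Z:Z:Z
:::::
Z:ZZ:
9) ZZ:ZZ
:ZZ::
ZZ:::
Z:Z::
::ZZ:
10) Z:::Z
:::Z:
Z::::
Z:ZZZ
:::::
11) ::::Z
Z::::
ZZZ::
ZZ:ZZ
:Z:::
12) Z::::
Z:::Z
::ZZ:
:::ZZ
:ZZZ:
13) Z:ZZ:
ZZ:ZZ
Z:Z::
:Z::Z
ZZZZ:
14) :::::
:::::
::Z::
::::Z
:::::

2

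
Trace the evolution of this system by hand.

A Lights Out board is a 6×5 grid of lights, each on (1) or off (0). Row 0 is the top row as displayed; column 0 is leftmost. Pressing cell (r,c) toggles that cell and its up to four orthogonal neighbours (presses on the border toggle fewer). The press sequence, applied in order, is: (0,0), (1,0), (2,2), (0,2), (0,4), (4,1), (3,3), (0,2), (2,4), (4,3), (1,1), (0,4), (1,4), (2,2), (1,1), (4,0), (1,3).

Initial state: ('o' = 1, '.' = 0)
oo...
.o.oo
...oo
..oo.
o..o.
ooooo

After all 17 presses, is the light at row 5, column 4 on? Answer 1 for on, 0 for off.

1

k=0  oo...
.o.oo
...oo
..oo.
o..o.
ooooo
k=1  .....
oo.oo
...oo
..oo.
o..o.
ooooo
k=2  o....
...oo
o..oo
..oo.
o..o.
ooooo
k=3  o....
..ooo
ooo.o
...o.
o..o.
ooooo
k=4  oooo.
...oo
ooo.o
...o.
o..o.
ooooo
k=5  ooo.o
...o.
ooo.o
...o.
o..o.
ooooo
k=6  ooo.o
...o.
ooo.o
.o.o.
.ooo.
o.ooo
k=7  ooo.o
...o.
ooooo
.oo.o
.oo..
o.ooo
k=8  o..oo
..oo.
ooooo
.oo.o
.oo..
o.ooo
k=9  o..oo
..ooo
ooo..
.oo..
.oo..
o.ooo
k=10  o..oo
..ooo
ooo..
.ooo.
.o.oo
o.o.o
k=11  oo.oo
oo.oo
o.o..
.ooo.
.o.oo
o.o.o
k=12  oo...
oo.o.
o.o..
.ooo.
.o.oo
o.o.o
k=13  oo..o
oo..o
o.o.o
.ooo.
.o.oo
o.o.o
k=14  oo..o
ooo.o
oo.oo
.o.o.
.o.oo
o.o.o
k=15  o...o
....o
o..oo
.o.o.
.o.oo
o.o.o
k=16  o...o
....o
o..oo
oo.o.
o..oo
..o.o
k=17  o..oo
..oo.
o...o
oo.o.
o..oo
..o.o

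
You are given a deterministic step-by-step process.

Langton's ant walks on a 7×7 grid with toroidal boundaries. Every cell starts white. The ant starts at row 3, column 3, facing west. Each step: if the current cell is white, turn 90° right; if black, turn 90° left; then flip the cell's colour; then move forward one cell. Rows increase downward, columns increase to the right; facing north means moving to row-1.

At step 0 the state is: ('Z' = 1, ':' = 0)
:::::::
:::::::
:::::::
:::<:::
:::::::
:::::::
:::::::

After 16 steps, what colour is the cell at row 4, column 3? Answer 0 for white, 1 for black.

1

step 0: :::::::
:::::::
:::::::
:::<:::
:::::::
:::::::
:::::::
step 1: :::::::
:::::::
:::^:::
:::Z:::
:::::::
:::::::
:::::::
step 2: :::::::
:::::::
:::Z>::
:::Z:::
:::::::
:::::::
:::::::
step 3: :::::::
:::::::
:::ZZ::
:::Zv::
:::::::
:::::::
:::::::
step 4: :::::::
:::::::
:::ZZ::
:::<Z::
:::::::
:::::::
:::::::
step 5: :::::::
:::::::
:::ZZ::
::::Z::
:::v:::
:::::::
:::::::
step 6: :::::::
:::::::
:::ZZ::
::::Z::
::<Z:::
:::::::
:::::::
step 7: :::::::
:::::::
:::ZZ::
::^:Z::
::ZZ:::
:::::::
:::::::
step 8: :::::::
:::::::
:::ZZ::
::Z>Z::
::ZZ:::
:::::::
:::::::
step 9: :::::::
:::::::
:::ZZ::
::ZZZ::
::Zv:::
:::::::
:::::::
step 10: :::::::
:::::::
:::ZZ::
::ZZZ::
::Z:>::
:::::::
:::::::
step 11: :::::::
:::::::
:::ZZ::
::ZZZ::
::Z:Z::
::::v::
:::::::
step 12: :::::::
:::::::
:::ZZ::
::ZZZ::
::Z:Z::
:::<Z::
:::::::
step 13: :::::::
:::::::
:::ZZ::
::ZZZ::
::Z^Z::
:::ZZ::
:::::::
step 14: :::::::
:::::::
:::ZZ::
::ZZZ::
::ZZ>::
:::ZZ::
:::::::
step 15: :::::::
:::::::
:::ZZ::
::ZZ^::
::ZZ:::
:::ZZ::
:::::::
step 16: :::::::
:::::::
:::ZZ::
::Z<:::
::ZZ:::
:::ZZ::
:::::::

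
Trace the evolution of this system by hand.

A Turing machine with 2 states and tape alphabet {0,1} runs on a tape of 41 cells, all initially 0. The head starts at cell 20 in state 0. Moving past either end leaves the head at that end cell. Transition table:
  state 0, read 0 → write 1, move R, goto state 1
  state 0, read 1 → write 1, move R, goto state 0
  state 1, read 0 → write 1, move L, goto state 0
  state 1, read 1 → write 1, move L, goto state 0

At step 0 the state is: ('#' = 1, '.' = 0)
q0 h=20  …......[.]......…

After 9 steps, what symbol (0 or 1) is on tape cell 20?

1

0) q0 h=20  …......[.]......…
1) q1 h=21  ….....#[.]......…
2) q0 h=20  …......[#]#.....…
3) q0 h=21  ….....#[#]......…
4) q0 h=22  …....##[.]......…
5) q1 h=23  …...###[.]......…
6) q0 h=22  …....##[#]#.....…
7) q0 h=23  …...###[#]......…
8) q0 h=24  …..####[.]......…
9) q1 h=25  ….#####[.]......…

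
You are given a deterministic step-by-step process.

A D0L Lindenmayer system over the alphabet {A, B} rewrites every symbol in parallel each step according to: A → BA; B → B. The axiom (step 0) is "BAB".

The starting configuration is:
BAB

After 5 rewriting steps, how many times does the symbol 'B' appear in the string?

7

0) BAB
1) BBAB
2) BBBAB
3) BBBBAB
4) BBBBBAB
5) BBBBBBAB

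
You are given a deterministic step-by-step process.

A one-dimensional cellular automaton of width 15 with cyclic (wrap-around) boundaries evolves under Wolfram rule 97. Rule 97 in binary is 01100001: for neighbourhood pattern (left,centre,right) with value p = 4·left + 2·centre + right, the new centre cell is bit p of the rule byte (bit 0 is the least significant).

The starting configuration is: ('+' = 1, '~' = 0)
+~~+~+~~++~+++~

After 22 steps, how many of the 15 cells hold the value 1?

step 0: +~~+~+~~++~+++~
step 1: ~~~~+~~~~++~~++
step 2: ~++~~~++~~+~~~+
step 3: +~+~+~~+~~~~+~~
step 4: ~+~+~~~~~++~~~~
step 5: ~~+~~+++~~+~+++
step 6: ~~~~~~~+~~~+~~+
step 7: ~+++++~~~+~~~~~
step 8: ~~~~~+~+~~~++++
step 9: ~+++~~+~~+~~~~+
step 10: +~~+~~~~~~~++~~
step 11: ~~~~~+++++~~+~~
step 12: ++++~~~~~+~~~~+
step 13: ~~~+~+++~~~++~~
step 14: ++~~+~~+~+~~+~+
step 15: ~+~~~~~~+~~~~+~
step 16: ~~~++++~~~++~~~
step 17: ++~~~~+~+~~+~++
step 18: ~+~++~~+~~~~+~~
step 19: ~~+~+~~~~++~~~+
step 20: ~~~+~~++~~+~+~~
step 21: ++~~~~~+~~~+~~+
step 22: ~+~+++~~~+~~~~~

5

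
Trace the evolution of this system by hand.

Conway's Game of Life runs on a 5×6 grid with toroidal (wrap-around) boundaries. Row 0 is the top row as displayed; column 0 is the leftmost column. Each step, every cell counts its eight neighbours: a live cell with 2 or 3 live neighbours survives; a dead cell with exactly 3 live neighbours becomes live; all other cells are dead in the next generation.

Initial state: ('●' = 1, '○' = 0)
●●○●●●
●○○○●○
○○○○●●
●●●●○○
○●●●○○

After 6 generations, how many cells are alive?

0) ●●○●●●
●○○○●○
○○○○●●
●●●●○○
○●●●○○
1) ○○○○○○
○●○○○○
○○●○●○
●○○○○●
○○○○○○
2) ○○○○○○
○○○○○○
●●○○○●
○○○○○●
○○○○○○
3) ○○○○○○
●○○○○○
●○○○○●
○○○○○●
○○○○○○
4) ○○○○○○
●○○○○●
●○○○○●
●○○○○●
○○○○○○
5) ○○○○○○
●○○○○●
○●○○●○
●○○○○●
○○○○○○
6) ○○○○○○
●○○○○●
○●○○●○
●○○○○●
○○○○○○

6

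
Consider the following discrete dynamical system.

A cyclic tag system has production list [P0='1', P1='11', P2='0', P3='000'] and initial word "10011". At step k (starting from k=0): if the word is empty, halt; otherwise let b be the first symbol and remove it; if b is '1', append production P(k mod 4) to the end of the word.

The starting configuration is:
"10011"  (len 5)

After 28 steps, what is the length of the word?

4

[0] "10011"  (len 5)
[1] "00111"  (len 5)
[2] "0111"  (len 4)
[3] "111"  (len 3)
[4] "11000"  (len 5)
[5] "10001"  (len 5)
[6] "000111"  (len 6)
[7] "00111"  (len 5)
[8] "0111"  (len 4)
[9] "111"  (len 3)
[10] "1111"  (len 4)
[11] "1110"  (len 4)
[12] "110000"  (len 6)
[13] "100001"  (len 6)
[14] "0000111"  (len 7)
[15] "000111"  (len 6)
[16] "00111"  (len 5)
[17] "0111"  (len 4)
[18] "111"  (len 3)
[19] "110"  (len 3)
[20] "10000"  (len 5)
[21] "00001"  (len 5)
[22] "0001"  (len 4)
[23] "001"  (len 3)
[24] "01"  (len 2)
[25] "1"  (len 1)
[26] "11"  (len 2)
[27] "10"  (len 2)
[28] "0000"  (len 4)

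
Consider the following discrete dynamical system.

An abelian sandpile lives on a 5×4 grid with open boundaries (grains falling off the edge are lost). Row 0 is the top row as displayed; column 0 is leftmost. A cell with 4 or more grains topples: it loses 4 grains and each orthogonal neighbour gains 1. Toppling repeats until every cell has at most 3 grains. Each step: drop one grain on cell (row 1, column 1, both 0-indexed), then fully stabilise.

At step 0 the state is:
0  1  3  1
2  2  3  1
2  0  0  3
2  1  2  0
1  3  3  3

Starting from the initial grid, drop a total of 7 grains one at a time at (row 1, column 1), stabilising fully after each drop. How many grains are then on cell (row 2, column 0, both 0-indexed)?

gen 0: 0  1  3  1
2  2  3  1
2  0  0  3
2  1  2  0
1  3  3  3
gen 1: 0  1  3  1
2  3  3  1
2  0  0  3
2  1  2  0
1  3  3  3
gen 2: 0  3  0  2
3  1  1  2
2  1  1  3
2  1  2  0
1  3  3  3
gen 3: 0  3  0  2
3  2  1  2
2  1  1  3
2  1  2  0
1  3  3  3
gen 4: 0  3  0  2
3  3  1  2
2  1  1  3
2  1  2  0
1  3  3  3
gen 5: 2  0  1  2
0  2  2  2
3  2  1  3
2  1  2  0
1  3  3  3
gen 6: 2  0  1  2
0  3  2  2
3  2  1  3
2  1  2  0
1  3  3  3
gen 7: 2  1  1  2
1  0  3  2
3  3  1  3
2  1  2  0
1  3  3  3

3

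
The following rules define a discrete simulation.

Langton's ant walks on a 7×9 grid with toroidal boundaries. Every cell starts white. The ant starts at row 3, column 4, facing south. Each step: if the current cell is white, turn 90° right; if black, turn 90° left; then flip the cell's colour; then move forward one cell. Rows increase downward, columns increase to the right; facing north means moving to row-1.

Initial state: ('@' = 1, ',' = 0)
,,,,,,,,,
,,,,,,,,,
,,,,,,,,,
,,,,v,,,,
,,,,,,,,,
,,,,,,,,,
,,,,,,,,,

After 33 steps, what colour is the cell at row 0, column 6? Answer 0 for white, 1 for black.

[0] ,,,,,,,,,
,,,,,,,,,
,,,,,,,,,
,,,,v,,,,
,,,,,,,,,
,,,,,,,,,
,,,,,,,,,
[1] ,,,,,,,,,
,,,,,,,,,
,,,,,,,,,
,,,<@,,,,
,,,,,,,,,
,,,,,,,,,
,,,,,,,,,
[2] ,,,,,,,,,
,,,,,,,,,
,,,^,,,,,
,,,@@,,,,
,,,,,,,,,
,,,,,,,,,
,,,,,,,,,
[3] ,,,,,,,,,
,,,,,,,,,
,,,@>,,,,
,,,@@,,,,
,,,,,,,,,
,,,,,,,,,
,,,,,,,,,
[4] ,,,,,,,,,
,,,,,,,,,
,,,@@,,,,
,,,@v,,,,
,,,,,,,,,
,,,,,,,,,
,,,,,,,,,
[5] ,,,,,,,,,
,,,,,,,,,
,,,@@,,,,
,,,@,>,,,
,,,,,,,,,
,,,,,,,,,
,,,,,,,,,
[6] ,,,,,,,,,
,,,,,,,,,
,,,@@,,,,
,,,@,@,,,
,,,,,v,,,
,,,,,,,,,
,,,,,,,,,
[7] ,,,,,,,,,
,,,,,,,,,
,,,@@,,,,
,,,@,@,,,
,,,,<@,,,
,,,,,,,,,
,,,,,,,,,
[8] ,,,,,,,,,
,,,,,,,,,
,,,@@,,,,
,,,@^@,,,
,,,,@@,,,
,,,,,,,,,
,,,,,,,,,
[9] ,,,,,,,,,
,,,,,,,,,
,,,@@,,,,
,,,@@>,,,
,,,,@@,,,
,,,,,,,,,
,,,,,,,,,
[10] ,,,,,,,,,
,,,,,,,,,
,,,@@^,,,
,,,@@,,,,
,,,,@@,,,
,,,,,,,,,
,,,,,,,,,
[11] ,,,,,,,,,
,,,,,,,,,
,,,@@@>,,
,,,@@,,,,
,,,,@@,,,
,,,,,,,,,
,,,,,,,,,
[12] ,,,,,,,,,
,,,,,,,,,
,,,@@@@,,
,,,@@,v,,
,,,,@@,,,
,,,,,,,,,
,,,,,,,,,
[13] ,,,,,,,,,
,,,,,,,,,
,,,@@@@,,
,,,@@<@,,
,,,,@@,,,
,,,,,,,,,
,,,,,,,,,
[14] ,,,,,,,,,
,,,,,,,,,
,,,@@^@,,
,,,@@@@,,
,,,,@@,,,
,,,,,,,,,
,,,,,,,,,
[15] ,,,,,,,,,
,,,,,,,,,
,,,@<,@,,
,,,@@@@,,
,,,,@@,,,
,,,,,,,,,
,,,,,,,,,
[16] ,,,,,,,,,
,,,,,,,,,
,,,@,,@,,
,,,@v@@,,
,,,,@@,,,
,,,,,,,,,
,,,,,,,,,
[17] ,,,,,,,,,
,,,,,,,,,
,,,@,,@,,
,,,@,>@,,
,,,,@@,,,
,,,,,,,,,
,,,,,,,,,
[18] ,,,,,,,,,
,,,,,,,,,
,,,@,^@,,
,,,@,,@,,
,,,,@@,,,
,,,,,,,,,
,,,,,,,,,
[19] ,,,,,,,,,
,,,,,,,,,
,,,@,@>,,
,,,@,,@,,
,,,,@@,,,
,,,,,,,,,
,,,,,,,,,
[20] ,,,,,,,,,
,,,,,,^,,
,,,@,@,,,
,,,@,,@,,
,,,,@@,,,
,,,,,,,,,
,,,,,,,,,
[21] ,,,,,,,,,
,,,,,,@>,
,,,@,@,,,
,,,@,,@,,
,,,,@@,,,
,,,,,,,,,
,,,,,,,,,
[22] ,,,,,,,,,
,,,,,,@@,
,,,@,@,v,
,,,@,,@,,
,,,,@@,,,
,,,,,,,,,
,,,,,,,,,
[23] ,,,,,,,,,
,,,,,,@@,
,,,@,@<@,
,,,@,,@,,
,,,,@@,,,
,,,,,,,,,
,,,,,,,,,
[24] ,,,,,,,,,
,,,,,,^@,
,,,@,@@@,
,,,@,,@,,
,,,,@@,,,
,,,,,,,,,
,,,,,,,,,
[25] ,,,,,,,,,
,,,,,<,@,
,,,@,@@@,
,,,@,,@,,
,,,,@@,,,
,,,,,,,,,
,,,,,,,,,
[26] ,,,,,^,,,
,,,,,@,@,
,,,@,@@@,
,,,@,,@,,
,,,,@@,,,
,,,,,,,,,
,,,,,,,,,
[27] ,,,,,@>,,
,,,,,@,@,
,,,@,@@@,
,,,@,,@,,
,,,,@@,,,
,,,,,,,,,
,,,,,,,,,
[28] ,,,,,@@,,
,,,,,@v@,
,,,@,@@@,
,,,@,,@,,
,,,,@@,,,
,,,,,,,,,
,,,,,,,,,
[29] ,,,,,@@,,
,,,,,<@@,
,,,@,@@@,
,,,@,,@,,
,,,,@@,,,
,,,,,,,,,
,,,,,,,,,
[30] ,,,,,@@,,
,,,,,,@@,
,,,@,v@@,
,,,@,,@,,
,,,,@@,,,
,,,,,,,,,
,,,,,,,,,
[31] ,,,,,@@,,
,,,,,,@@,
,,,@,,>@,
,,,@,,@,,
,,,,@@,,,
,,,,,,,,,
,,,,,,,,,
[32] ,,,,,@@,,
,,,,,,^@,
,,,@,,,@,
,,,@,,@,,
,,,,@@,,,
,,,,,,,,,
,,,,,,,,,
[33] ,,,,,@@,,
,,,,,<,@,
,,,@,,,@,
,,,@,,@,,
,,,,@@,,,
,,,,,,,,,
,,,,,,,,,

1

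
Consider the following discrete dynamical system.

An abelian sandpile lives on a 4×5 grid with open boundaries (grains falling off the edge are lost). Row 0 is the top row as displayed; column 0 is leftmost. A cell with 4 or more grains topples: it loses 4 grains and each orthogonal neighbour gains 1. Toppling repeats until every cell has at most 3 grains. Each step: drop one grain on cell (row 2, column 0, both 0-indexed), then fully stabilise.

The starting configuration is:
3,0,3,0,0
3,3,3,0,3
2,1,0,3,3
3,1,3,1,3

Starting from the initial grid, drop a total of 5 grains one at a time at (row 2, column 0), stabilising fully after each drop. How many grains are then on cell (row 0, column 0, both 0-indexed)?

k=0  3,0,3,0,0
3,3,3,0,3
2,1,0,3,3
3,1,3,1,3
k=1  3,0,3,0,0
3,3,3,0,3
3,1,0,3,3
3,1,3,1,3
k=2  0,3,0,1,0
2,1,1,1,3
2,3,1,3,3
0,2,3,1,3
k=3  0,3,0,1,0
2,1,1,1,3
3,3,1,3,3
0,2,3,1,3
k=4  0,3,0,1,0
3,2,1,1,3
1,0,2,3,3
1,3,3,1,3
k=5  0,3,0,1,0
3,2,1,1,3
2,0,2,3,3
1,3,3,1,3

0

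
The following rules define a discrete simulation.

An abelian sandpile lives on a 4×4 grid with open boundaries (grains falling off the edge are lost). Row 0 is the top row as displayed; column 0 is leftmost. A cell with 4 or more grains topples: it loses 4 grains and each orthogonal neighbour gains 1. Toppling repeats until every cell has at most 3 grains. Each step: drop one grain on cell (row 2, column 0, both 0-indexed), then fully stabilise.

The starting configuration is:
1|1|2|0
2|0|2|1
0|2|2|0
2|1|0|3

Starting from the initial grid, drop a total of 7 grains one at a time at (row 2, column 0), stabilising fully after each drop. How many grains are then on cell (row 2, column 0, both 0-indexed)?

t=0: 1|1|2|0
2|0|2|1
0|2|2|0
2|1|0|3
t=1: 1|1|2|0
2|0|2|1
1|2|2|0
2|1|0|3
t=2: 1|1|2|0
2|0|2|1
2|2|2|0
2|1|0|3
t=3: 1|1|2|0
2|0|2|1
3|2|2|0
2|1|0|3
t=4: 1|1|2|0
3|0|2|1
0|3|2|0
3|1|0|3
t=5: 1|1|2|0
3|0|2|1
1|3|2|0
3|1|0|3
t=6: 1|1|2|0
3|0|2|1
2|3|2|0
3|1|0|3
t=7: 1|1|2|0
3|0|2|1
3|3|2|0
3|1|0|3

3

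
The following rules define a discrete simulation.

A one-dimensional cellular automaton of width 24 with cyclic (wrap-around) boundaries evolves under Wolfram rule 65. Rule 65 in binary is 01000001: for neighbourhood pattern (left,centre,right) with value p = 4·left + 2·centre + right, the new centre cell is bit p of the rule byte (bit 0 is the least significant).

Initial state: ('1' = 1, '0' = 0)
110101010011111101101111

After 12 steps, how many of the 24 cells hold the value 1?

k=0  110101010011111101101111
k=1  010000000000000100100000
k=2  000111111111110000001111
k=3  010000000000010111100001
k=4  000111111111000000101100
k=5  110000000001011110000101
k=6  010111111100000010110000
k=7  000000000101111000010111
k=8  011111110000001011000001
k=9  000000010111100001011100
k=10  111111000000101100000101
k=11  000001011110000101110000
k=12  111100000010110000010111

11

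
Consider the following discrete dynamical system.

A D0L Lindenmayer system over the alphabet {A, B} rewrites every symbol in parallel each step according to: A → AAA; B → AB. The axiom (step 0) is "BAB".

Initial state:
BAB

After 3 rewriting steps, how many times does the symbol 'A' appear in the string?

53

t=0: BAB
t=1: ABAAAAB
t=2: AAAABAAAAAAAAAAAAAB
t=3: AAAAAAAAAAAAABAAAAAAAAAAAAAAAAAAAAAAAAAAAAAAAAAAAAAAAAB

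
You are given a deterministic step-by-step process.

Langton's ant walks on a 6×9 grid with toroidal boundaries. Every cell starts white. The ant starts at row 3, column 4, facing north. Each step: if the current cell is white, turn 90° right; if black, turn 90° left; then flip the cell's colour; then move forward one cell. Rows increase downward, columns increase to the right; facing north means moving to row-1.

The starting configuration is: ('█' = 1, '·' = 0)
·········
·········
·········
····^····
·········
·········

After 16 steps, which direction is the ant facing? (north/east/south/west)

k=0  ·········
·········
·········
····^····
·········
·········
k=1  ·········
·········
·········
····█>···
·········
·········
k=2  ·········
·········
·········
····██···
·····v···
·········
k=3  ·········
·········
·········
····██···
····<█···
·········
k=4  ·········
·········
·········
····^█···
····██···
·········
k=5  ·········
·········
·········
···<·█···
····██···
·········
k=6  ·········
·········
···^·····
···█·█···
····██···
·········
k=7  ·········
·········
···█>····
···█·█···
····██···
·········
k=8  ·········
·········
···██····
···█v█···
····██···
·········
k=9  ·········
·········
···██····
···<██···
····██···
·········
k=10  ·········
·········
···██····
····██···
···v██···
·········
k=11  ·········
·········
···██····
····██···
··<███···
·········
k=12  ·········
·········
···██····
··^·██···
··████···
·········
k=13  ·········
·········
···██····
··█>██···
··████···
·········
k=14  ·········
·········
···██····
··████···
··█v██···
·········
k=15  ·········
·········
···██····
··████···
··█·>█···
·········
k=16  ·········
·········
···██····
··██^█···
··█··█···
·········

north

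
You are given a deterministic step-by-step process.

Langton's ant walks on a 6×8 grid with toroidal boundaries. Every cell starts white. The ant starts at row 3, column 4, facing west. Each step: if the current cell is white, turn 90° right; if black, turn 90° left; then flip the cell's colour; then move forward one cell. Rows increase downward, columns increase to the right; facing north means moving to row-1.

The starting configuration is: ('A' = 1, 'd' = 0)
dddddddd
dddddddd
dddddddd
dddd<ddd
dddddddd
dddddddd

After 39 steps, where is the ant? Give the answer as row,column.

3,7

gen 0: dddddddd
dddddddd
dddddddd
dddd<ddd
dddddddd
dddddddd
gen 1: dddddddd
dddddddd
dddd^ddd
ddddAddd
dddddddd
dddddddd
gen 2: dddddddd
dddddddd
ddddA>dd
ddddAddd
dddddddd
dddddddd
gen 3: dddddddd
dddddddd
ddddAAdd
ddddAvdd
dddddddd
dddddddd
gen 4: dddddddd
dddddddd
ddddAAdd
dddd<Add
dddddddd
dddddddd
gen 5: dddddddd
dddddddd
ddddAAdd
dddddAdd
ddddvddd
dddddddd
gen 6: dddddddd
dddddddd
ddddAAdd
dddddAdd
ddd<Addd
dddddddd
gen 7: dddddddd
dddddddd
ddddAAdd
ddd^dAdd
dddAAddd
dddddddd
gen 8: dddddddd
dddddddd
ddddAAdd
dddA>Add
dddAAddd
dddddddd
gen 9: dddddddd
dddddddd
ddddAAdd
dddAAAdd
dddAvddd
dddddddd
gen 10: dddddddd
dddddddd
ddddAAdd
dddAAAdd
dddAd>dd
dddddddd
gen 11: dddddddd
dddddddd
ddddAAdd
dddAAAdd
dddAdAdd
dddddvdd
gen 12: dddddddd
dddddddd
ddddAAdd
dddAAAdd
dddAdAdd
dddd<Add
gen 13: dddddddd
dddddddd
ddddAAdd
dddAAAdd
dddA^Add
ddddAAdd
gen 14: dddddddd
dddddddd
ddddAAdd
dddAAAdd
dddAA>dd
ddddAAdd
gen 15: dddddddd
dddddddd
ddddAAdd
dddAA^dd
dddAAddd
ddddAAdd
gen 16: dddddddd
dddddddd
ddddAAdd
dddA<ddd
dddAAddd
ddddAAdd
gen 17: dddddddd
dddddddd
ddddAAdd
dddAdddd
dddAvddd
ddddAAdd
gen 18: dddddddd
dddddddd
ddddAAdd
dddAdddd
dddAd>dd
ddddAAdd
gen 19: dddddddd
dddddddd
ddddAAdd
dddAdddd
dddAdAdd
ddddAvdd
gen 20: dddddddd
dddddddd
ddddAAdd
dddAdddd
dddAdAdd
ddddAd>d
gen 21: ddddddvd
dddddddd
ddddAAdd
dddAdddd
dddAdAdd
ddddAdAd
gen 22: ddddd<Ad
dddddddd
ddddAAdd
dddAdddd
dddAdAdd
ddddAdAd
gen 23: dddddAAd
dddddddd
ddddAAdd
dddAdddd
dddAdAdd
ddddA^Ad
gen 24: dddddAAd
dddddddd
ddddAAdd
dddAdddd
dddAdAdd
ddddAA>d
gen 25: dddddAAd
dddddddd
ddddAAdd
dddAdddd
dddAdA^d
ddddAAdd
gen 26: dddddAAd
dddddddd
ddddAAdd
dddAdddd
dddAdAA>
ddddAAdd
gen 27: dddddAAd
dddddddd
ddddAAdd
dddAdddd
dddAdAAA
ddddAAdv
gen 28: dddddAAd
dddddddd
ddddAAdd
dddAdddd
dddAdAAA
ddddAA<A
gen 29: dddddAAd
dddddddd
ddddAAdd
dddAdddd
dddAdA^A
ddddAAAA
gen 30: dddddAAd
dddddddd
ddddAAdd
dddAdddd
dddAd<dA
ddddAAAA
gen 31: dddddAAd
dddddddd
ddddAAdd
dddAdddd
dddAdddA
ddddAvAA
gen 32: dddddAAd
dddddddd
ddddAAdd
dddAdddd
dddAdddA
ddddAd>A
gen 33: dddddAAd
dddddddd
ddddAAdd
dddAdddd
dddAdd^A
ddddAddA
gen 34: dddddAAd
dddddddd
ddddAAdd
dddAdddd
dddAddA>
ddddAddA
gen 35: dddddAAd
dddddddd
ddddAAdd
dddAddd^
dddAddAd
ddddAddA
gen 36: dddddAAd
dddddddd
ddddAAdd
>ddAdddA
dddAddAd
ddddAddA
gen 37: dddddAAd
dddddddd
ddddAAdd
AddAdddA
vddAddAd
ddddAddA
gen 38: dddddAAd
dddddddd
ddddAAdd
AddAdddA
AddAddA<
ddddAddA
gen 39: dddddAAd
dddddddd
ddddAAdd
AddAddd^
AddAddAA
ddddAddA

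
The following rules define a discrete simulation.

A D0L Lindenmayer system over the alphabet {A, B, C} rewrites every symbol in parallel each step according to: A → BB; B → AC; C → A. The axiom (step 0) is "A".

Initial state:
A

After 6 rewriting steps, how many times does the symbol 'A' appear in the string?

k=0  A
k=1  BB
k=2  ACAC
k=3  BBABBA
k=4  ACACBBACACBB
k=5  BBABBAACACBBABBAACAC
k=6  ACACBBACACBBBBABBAACACBBACACBBBBABBA

12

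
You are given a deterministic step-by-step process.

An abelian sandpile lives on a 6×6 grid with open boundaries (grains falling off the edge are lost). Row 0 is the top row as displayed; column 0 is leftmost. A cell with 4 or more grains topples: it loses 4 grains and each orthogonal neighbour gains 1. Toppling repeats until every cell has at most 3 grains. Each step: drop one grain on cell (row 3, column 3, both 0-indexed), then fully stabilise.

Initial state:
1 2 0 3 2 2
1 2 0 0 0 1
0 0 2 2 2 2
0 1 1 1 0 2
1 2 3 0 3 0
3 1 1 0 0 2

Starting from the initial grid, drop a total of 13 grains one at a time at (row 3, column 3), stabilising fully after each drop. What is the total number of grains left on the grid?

step 0: 1 2 0 3 2 2
1 2 0 0 0 1
0 0 2 2 2 2
0 1 1 1 0 2
1 2 3 0 3 0
3 1 1 0 0 2
step 1: 1 2 0 3 2 2
1 2 0 0 0 1
0 0 2 2 2 2
0 1 1 2 0 2
1 2 3 0 3 0
3 1 1 0 0 2
step 2: 1 2 0 3 2 2
1 2 0 0 0 1
0 0 2 2 2 2
0 1 1 3 0 2
1 2 3 0 3 0
3 1 1 0 0 2
step 3: 1 2 0 3 2 2
1 2 0 0 0 1
0 0 2 3 2 2
0 1 2 0 1 2
1 2 3 1 3 0
3 1 1 0 0 2
step 4: 1 2 0 3 2 2
1 2 0 0 0 1
0 0 2 3 2 2
0 1 2 1 1 2
1 2 3 1 3 0
3 1 1 0 0 2
step 5: 1 2 0 3 2 2
1 2 0 0 0 1
0 0 2 3 2 2
0 1 2 2 1 2
1 2 3 1 3 0
3 1 1 0 0 2
step 6: 1 2 0 3 2 2
1 2 0 0 0 1
0 0 2 3 2 2
0 1 2 3 1 2
1 2 3 1 3 0
3 1 1 0 0 2
step 7: 1 2 0 3 2 2
1 2 0 1 0 1
0 0 3 0 3 2
0 1 3 1 2 2
1 2 3 2 3 0
3 1 1 0 0 2
step 8: 1 2 0 3 2 2
1 2 0 1 0 1
0 0 3 0 3 2
0 1 3 2 2 2
1 2 3 2 3 0
3 1 1 0 0 2
step 9: 1 2 0 3 2 2
1 2 0 1 0 1
0 0 3 0 3 2
0 1 3 3 2 2
1 2 3 2 3 0
3 1 1 0 0 2
step 10: 1 2 0 3 2 2
1 2 1 1 1 1
0 1 0 3 0 3
0 2 2 3 1 3
1 3 1 1 1 1
3 1 2 1 1 2
step 11: 1 2 0 3 2 2
1 2 1 2 1 1
0 1 1 0 1 3
0 2 3 1 2 3
1 3 1 2 1 1
3 1 2 1 1 2
step 12: 1 2 0 3 2 2
1 2 1 2 1 1
0 1 1 0 1 3
0 2 3 2 2 3
1 3 1 2 1 1
3 1 2 1 1 2
step 13: 1 2 0 3 2 2
1 2 1 2 1 1
0 1 1 0 1 3
0 2 3 3 2 3
1 3 1 2 1 1
3 1 2 1 1 2

56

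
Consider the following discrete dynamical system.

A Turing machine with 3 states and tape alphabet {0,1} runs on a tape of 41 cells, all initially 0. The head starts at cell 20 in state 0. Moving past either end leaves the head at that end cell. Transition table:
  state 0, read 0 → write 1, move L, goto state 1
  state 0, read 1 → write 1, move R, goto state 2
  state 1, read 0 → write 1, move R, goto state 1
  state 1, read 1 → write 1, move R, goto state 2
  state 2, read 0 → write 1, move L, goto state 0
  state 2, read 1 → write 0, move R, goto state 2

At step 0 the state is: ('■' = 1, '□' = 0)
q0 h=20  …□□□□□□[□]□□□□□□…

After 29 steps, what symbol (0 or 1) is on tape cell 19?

t=0: q0 h=20  …□□□□□□[□]□□□□□□…
t=1: q1 h=19  …□□□□□□[□]■□□□□□…
t=2: q1 h=20  …□□□□□■[■]□□□□□□…
t=3: q2 h=21  …□□□□■■[□]□□□□□□…
t=4: q0 h=20  …□□□□□■[■]■□□□□□…
t=5: q2 h=21  …□□□□■■[■]□□□□□□…
t=6: q2 h=22  …□□□■■□[□]□□□□□□…
t=7: q0 h=21  …□□□□■■[□]■□□□□□…
t=8: q1 h=20  …□□□□□■[■]■■□□□□…
t=9: q2 h=21  …□□□□■■[■]■□□□□□…
t=10: q2 h=22  …□□□■■□[■]□□□□□□…
t=11: q2 h=23  …□□■■□□[□]□□□□□□…
t=12: q0 h=22  …□□□■■□[□]■□□□□□…
t=13: q1 h=21  …□□□□■■[□]■■□□□□…
t=14: q1 h=22  …□□□■■■[■]■□□□□□…
t=15: q2 h=23  …□□■■■■[■]□□□□□□…
t=16: q2 h=24  …□■■■■□[□]□□□□□□…
t=17: q0 h=23  …□□■■■■[□]■□□□□□…
t=18: q1 h=22  …□□□■■■[■]■■□□□□…
t=19: q2 h=23  …□□■■■■[■]■□□□□□…
t=20: q2 h=24  …□■■■■□[■]□□□□□□…
t=21: q2 h=25  …■■■■□□[□]□□□□□□…
t=22: q0 h=24  …□■■■■□[□]■□□□□□…
t=23: q1 h=23  …□□■■■■[□]■■□□□□…
t=24: q1 h=24  …□■■■■■[■]■□□□□□…
t=25: q2 h=25  …■■■■■■[■]□□□□□□…
t=26: q2 h=26  …■■■■■□[□]□□□□□□…
t=27: q0 h=25  …■■■■■■[□]■□□□□□…
t=28: q1 h=24  …□■■■■■[■]■■□□□□…
t=29: q2 h=25  …■■■■■■[■]■□□□□□…

1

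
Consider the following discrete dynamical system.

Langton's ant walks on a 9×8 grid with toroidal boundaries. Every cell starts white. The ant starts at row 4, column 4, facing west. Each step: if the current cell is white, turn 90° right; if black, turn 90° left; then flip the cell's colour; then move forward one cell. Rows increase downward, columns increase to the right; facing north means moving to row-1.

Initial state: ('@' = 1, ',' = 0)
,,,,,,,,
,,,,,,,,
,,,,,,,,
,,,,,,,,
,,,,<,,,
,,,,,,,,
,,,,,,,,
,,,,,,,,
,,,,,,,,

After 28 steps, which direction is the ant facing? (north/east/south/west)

gen 0: ,,,,,,,,
,,,,,,,,
,,,,,,,,
,,,,,,,,
,,,,<,,,
,,,,,,,,
,,,,,,,,
,,,,,,,,
,,,,,,,,
gen 1: ,,,,,,,,
,,,,,,,,
,,,,,,,,
,,,,^,,,
,,,,@,,,
,,,,,,,,
,,,,,,,,
,,,,,,,,
,,,,,,,,
gen 2: ,,,,,,,,
,,,,,,,,
,,,,,,,,
,,,,@>,,
,,,,@,,,
,,,,,,,,
,,,,,,,,
,,,,,,,,
,,,,,,,,
gen 3: ,,,,,,,,
,,,,,,,,
,,,,,,,,
,,,,@@,,
,,,,@v,,
,,,,,,,,
,,,,,,,,
,,,,,,,,
,,,,,,,,
gen 4: ,,,,,,,,
,,,,,,,,
,,,,,,,,
,,,,@@,,
,,,,<@,,
,,,,,,,,
,,,,,,,,
,,,,,,,,
,,,,,,,,
gen 5: ,,,,,,,,
,,,,,,,,
,,,,,,,,
,,,,@@,,
,,,,,@,,
,,,,v,,,
,,,,,,,,
,,,,,,,,
,,,,,,,,
gen 6: ,,,,,,,,
,,,,,,,,
,,,,,,,,
,,,,@@,,
,,,,,@,,
,,,<@,,,
,,,,,,,,
,,,,,,,,
,,,,,,,,
gen 7: ,,,,,,,,
,,,,,,,,
,,,,,,,,
,,,,@@,,
,,,^,@,,
,,,@@,,,
,,,,,,,,
,,,,,,,,
,,,,,,,,
gen 8: ,,,,,,,,
,,,,,,,,
,,,,,,,,
,,,,@@,,
,,,@>@,,
,,,@@,,,
,,,,,,,,
,,,,,,,,
,,,,,,,,
gen 9: ,,,,,,,,
,,,,,,,,
,,,,,,,,
,,,,@@,,
,,,@@@,,
,,,@v,,,
,,,,,,,,
,,,,,,,,
,,,,,,,,
gen 10: ,,,,,,,,
,,,,,,,,
,,,,,,,,
,,,,@@,,
,,,@@@,,
,,,@,>,,
,,,,,,,,
,,,,,,,,
,,,,,,,,
gen 11: ,,,,,,,,
,,,,,,,,
,,,,,,,,
,,,,@@,,
,,,@@@,,
,,,@,@,,
,,,,,v,,
,,,,,,,,
,,,,,,,,
gen 12: ,,,,,,,,
,,,,,,,,
,,,,,,,,
,,,,@@,,
,,,@@@,,
,,,@,@,,
,,,,<@,,
,,,,,,,,
,,,,,,,,
gen 13: ,,,,,,,,
,,,,,,,,
,,,,,,,,
,,,,@@,,
,,,@@@,,
,,,@^@,,
,,,,@@,,
,,,,,,,,
,,,,,,,,
gen 14: ,,,,,,,,
,,,,,,,,
,,,,,,,,
,,,,@@,,
,,,@@@,,
,,,@@>,,
,,,,@@,,
,,,,,,,,
,,,,,,,,
gen 15: ,,,,,,,,
,,,,,,,,
,,,,,,,,
,,,,@@,,
,,,@@^,,
,,,@@,,,
,,,,@@,,
,,,,,,,,
,,,,,,,,
gen 16: ,,,,,,,,
,,,,,,,,
,,,,,,,,
,,,,@@,,
,,,@<,,,
,,,@@,,,
,,,,@@,,
,,,,,,,,
,,,,,,,,
gen 17: ,,,,,,,,
,,,,,,,,
,,,,,,,,
,,,,@@,,
,,,@,,,,
,,,@v,,,
,,,,@@,,
,,,,,,,,
,,,,,,,,
gen 18: ,,,,,,,,
,,,,,,,,
,,,,,,,,
,,,,@@,,
,,,@,,,,
,,,@,>,,
,,,,@@,,
,,,,,,,,
,,,,,,,,
gen 19: ,,,,,,,,
,,,,,,,,
,,,,,,,,
,,,,@@,,
,,,@,,,,
,,,@,@,,
,,,,@v,,
,,,,,,,,
,,,,,,,,
gen 20: ,,,,,,,,
,,,,,,,,
,,,,,,,,
,,,,@@,,
,,,@,,,,
,,,@,@,,
,,,,@,>,
,,,,,,,,
,,,,,,,,
gen 21: ,,,,,,,,
,,,,,,,,
,,,,,,,,
,,,,@@,,
,,,@,,,,
,,,@,@,,
,,,,@,@,
,,,,,,v,
,,,,,,,,
gen 22: ,,,,,,,,
,,,,,,,,
,,,,,,,,
,,,,@@,,
,,,@,,,,
,,,@,@,,
,,,,@,@,
,,,,,<@,
,,,,,,,,
gen 23: ,,,,,,,,
,,,,,,,,
,,,,,,,,
,,,,@@,,
,,,@,,,,
,,,@,@,,
,,,,@^@,
,,,,,@@,
,,,,,,,,
gen 24: ,,,,,,,,
,,,,,,,,
,,,,,,,,
,,,,@@,,
,,,@,,,,
,,,@,@,,
,,,,@@>,
,,,,,@@,
,,,,,,,,
gen 25: ,,,,,,,,
,,,,,,,,
,,,,,,,,
,,,,@@,,
,,,@,,,,
,,,@,@^,
,,,,@@,,
,,,,,@@,
,,,,,,,,
gen 26: ,,,,,,,,
,,,,,,,,
,,,,,,,,
,,,,@@,,
,,,@,,,,
,,,@,@@>
,,,,@@,,
,,,,,@@,
,,,,,,,,
gen 27: ,,,,,,,,
,,,,,,,,
,,,,,,,,
,,,,@@,,
,,,@,,,,
,,,@,@@@
,,,,@@,v
,,,,,@@,
,,,,,,,,
gen 28: ,,,,,,,,
,,,,,,,,
,,,,,,,,
,,,,@@,,
,,,@,,,,
,,,@,@@@
,,,,@@<@
,,,,,@@,
,,,,,,,,

west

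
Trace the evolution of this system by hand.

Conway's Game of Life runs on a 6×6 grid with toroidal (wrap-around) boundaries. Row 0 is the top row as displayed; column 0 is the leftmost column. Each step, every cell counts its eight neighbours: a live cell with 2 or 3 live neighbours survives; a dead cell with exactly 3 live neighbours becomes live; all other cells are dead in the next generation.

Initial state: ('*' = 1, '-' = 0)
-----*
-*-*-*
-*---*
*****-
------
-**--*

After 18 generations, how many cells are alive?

[0] -----*
-*-*-*
-*---*
*****-
------
-**--*
[1] -*---*
--*--*
-----*
******
----**
*-----
[2] -*---*
----**
------
-***--
--*---
*---*-
[3] ------
*---**
--***-
-***--
--*---
**---*
[4] -*--*-
----**
*-----
-*--*-
---*--
**----
[5] -*--*-
*---**
*---*-
------
***---
***---
[6] --***-
**-**-
*---*-
*----*
*-*---
---*-*
[7] **----
**----
---**-
*-----
**--*-
-*---*
[8] --*--*
***--*
**---*
**-**-
-*----
--*--*
[9] --****
--*-*-
---*--
----*-
-*-***
***---
[10] *---**
--*--*
---**-
--*--*
-*-***
------
[11] *---**
*-----
--****
*-*--*
*-****
---*--
[12] *---**
**----
--***-
------
*-*---
-**---
[13] --*--*
***---
-***--
-**---
--*---
--**--
[14] *-----
*-----
---*--
------
------
-***--
[15] *-*---
------
------
------
--*---
-**---
[16] --*---
------
------
------
-**---
--**--
[17] --**--
------
------
------
-***--
---*--
[18] --**--
------
------
--*---
--**--
-*--*-

7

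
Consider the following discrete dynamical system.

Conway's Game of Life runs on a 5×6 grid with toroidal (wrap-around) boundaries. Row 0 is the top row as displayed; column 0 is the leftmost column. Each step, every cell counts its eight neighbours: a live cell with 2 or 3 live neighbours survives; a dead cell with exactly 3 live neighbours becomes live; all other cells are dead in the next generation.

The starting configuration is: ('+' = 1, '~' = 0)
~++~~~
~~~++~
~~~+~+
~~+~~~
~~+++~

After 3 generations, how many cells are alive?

6

k=0  ~++~~~
~~~++~
~~~+~+
~~+~~~
~~+++~
k=1  ~+~~~~
~~~++~
~~++~~
~~+~~~
~~~~~~
k=2  ~~~~~~
~~~++~
~~+~+~
~~++~~
~~~~~~
k=3  ~~~~~~
~~~++~
~~+~+~
~~++~~
~~~~~~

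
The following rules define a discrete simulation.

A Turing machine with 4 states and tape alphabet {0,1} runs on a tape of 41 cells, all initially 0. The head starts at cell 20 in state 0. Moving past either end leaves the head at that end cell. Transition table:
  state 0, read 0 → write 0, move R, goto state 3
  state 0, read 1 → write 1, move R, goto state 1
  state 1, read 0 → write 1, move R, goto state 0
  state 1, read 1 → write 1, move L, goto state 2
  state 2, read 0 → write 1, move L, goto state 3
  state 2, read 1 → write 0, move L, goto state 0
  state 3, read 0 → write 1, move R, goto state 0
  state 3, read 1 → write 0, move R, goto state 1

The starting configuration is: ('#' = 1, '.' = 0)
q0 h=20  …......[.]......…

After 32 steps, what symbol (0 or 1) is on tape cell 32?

0

step 0: q0 h=20  …......[.]......…
step 1: q3 h=21  …......[.]......…
step 2: q0 h=22  ….....#[.]......…
step 3: q3 h=23  …....#.[.]......…
step 4: q0 h=24  …...#.#[.]......…
step 5: q3 h=25  …..#.#.[.]......…
step 6: q0 h=26  ….#.#.#[.]......…
step 7: q3 h=27  …#.#.#.[.]......…
step 8: q0 h=28  ….#.#.#[.]......…
step 9: q3 h=29  …#.#.#.[.]......…
step 10: q0 h=30  ….#.#.#[.]......…
step 11: q3 h=31  …#.#.#.[.]......…
step 12: q0 h=32  ….#.#.#[.]......…
step 13: q3 h=33  …#.#.#.[.]......…
step 14: q0 h=34  ….#.#.#[.]......|
step 15: q3 h=35  …#.#.#.[.].....|
step 16: q0 h=36  ….#.#.#[.]....|
step 17: q3 h=37  …#.#.#.[.]...|
step 18: q0 h=38  ….#.#.#[.]..|
step 19: q3 h=39  …#.#.#.[.].|
step 20: q0 h=40  ….#.#.#[.]|
step 21: q3 h=40  ….#.#.#[.]|
step 22: q0 h=40  ….#.#.#[#]|
step 23: q1 h=40  ….#.#.#[#]|
step 24: q2 h=39  …#.#.#.[#]#|
step 25: q0 h=38  ….#.#.#[.].#|
step 26: q3 h=39  …#.#.#.[.]#|
step 27: q0 h=40  ….#.#.#[#]|
step 28: q1 h=40  ….#.#.#[#]|
step 29: q2 h=39  …#.#.#.[#]#|
step 30: q0 h=38  ….#.#.#[.].#|
step 31: q3 h=39  …#.#.#.[.]#|
step 32: q0 h=40  ….#.#.#[#]|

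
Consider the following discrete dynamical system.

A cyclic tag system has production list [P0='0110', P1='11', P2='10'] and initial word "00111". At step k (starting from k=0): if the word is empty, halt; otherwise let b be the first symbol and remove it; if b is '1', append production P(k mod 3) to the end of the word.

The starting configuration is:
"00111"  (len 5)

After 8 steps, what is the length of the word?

7

gen 0: "00111"  (len 5)
gen 1: "0111"  (len 4)
gen 2: "111"  (len 3)
gen 3: "1110"  (len 4)
gen 4: "1100110"  (len 7)
gen 5: "10011011"  (len 8)
gen 6: "001101110"  (len 9)
gen 7: "01101110"  (len 8)
gen 8: "1101110"  (len 7)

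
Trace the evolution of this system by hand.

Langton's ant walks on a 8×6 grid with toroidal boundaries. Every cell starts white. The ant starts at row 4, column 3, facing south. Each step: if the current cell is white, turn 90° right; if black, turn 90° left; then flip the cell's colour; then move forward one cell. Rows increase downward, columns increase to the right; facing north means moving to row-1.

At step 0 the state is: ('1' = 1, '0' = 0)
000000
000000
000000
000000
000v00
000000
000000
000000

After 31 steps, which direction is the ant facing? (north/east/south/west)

k=0  000000
000000
000000
000000
000v00
000000
000000
000000
k=1  000000
000000
000000
000000
00<100
000000
000000
000000
k=2  000000
000000
000000
00^000
001100
000000
000000
000000
k=3  000000
000000
000000
001>00
001100
000000
000000
000000
k=4  000000
000000
000000
001100
001v00
000000
000000
000000
k=5  000000
000000
000000
001100
0010>0
000000
000000
000000
k=6  000000
000000
000000
001100
001010
0000v0
000000
000000
k=7  000000
000000
000000
001100
001010
000<10
000000
000000
k=8  000000
000000
000000
001100
001^10
000110
000000
000000
k=9  000000
000000
000000
001100
0011>0
000110
000000
000000
k=10  000000
000000
000000
0011^0
001100
000110
000000
000000
k=11  000000
000000
000000
00111>
001100
000110
000000
000000
k=12  000000
000000
000000
001111
00110v
000110
000000
000000
k=13  000000
000000
000000
001111
0011<1
000110
000000
000000
k=14  000000
000000
000000
0011^1
001111
000110
000000
000000
k=15  000000
000000
000000
001<01
001111
000110
000000
000000
k=16  000000
000000
000000
001001
001v11
000110
000000
000000
k=17  000000
000000
000000
001001
0010>1
000110
000000
000000
k=18  000000
000000
000000
0010^1
001001
000110
000000
000000
k=19  000000
000000
000000
00101>
001001
000110
000000
000000
k=20  000000
000000
00000^
001010
001001
000110
000000
000000
k=21  000000
000000
>00001
001010
001001
000110
000000
000000
k=22  000000
000000
100001
v01010
001001
000110
000000
000000
k=23  000000
000000
100001
10101<
001001
000110
000000
000000
k=24  000000
000000
10000^
101011
001001
000110
000000
000000
k=25  000000
000000
1000<0
101011
001001
000110
000000
000000
k=26  000000
0000^0
100010
101011
001001
000110
000000
000000
k=27  000000
00001>
100010
101011
001001
000110
000000
000000
k=28  000000
000011
10001v
101011
001001
000110
000000
000000
k=29  000000
000011
1000<1
101011
001001
000110
000000
000000
k=30  000000
000011
100001
1010v1
001001
000110
000000
000000
k=31  000000
000011
100001
10100>
001001
000110
000000
000000

east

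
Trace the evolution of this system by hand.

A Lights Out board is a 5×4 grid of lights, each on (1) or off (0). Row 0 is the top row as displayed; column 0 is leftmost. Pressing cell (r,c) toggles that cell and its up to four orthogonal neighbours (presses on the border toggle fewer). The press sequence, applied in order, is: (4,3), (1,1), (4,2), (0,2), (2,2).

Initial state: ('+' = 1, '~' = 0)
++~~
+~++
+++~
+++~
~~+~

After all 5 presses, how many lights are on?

t=0: ++~~
+~++
+++~
+++~
~~+~
t=1: ++~~
+~++
+++~
++++
~~~+
t=2: +~~~
~+~+
+~+~
++++
~~~+
t=3: +~~~
~+~+
+~+~
++~+
~++~
t=4: ++++
~+++
+~+~
++~+
~++~
t=5: ++++
~+~+
++~+
++++
~++~

15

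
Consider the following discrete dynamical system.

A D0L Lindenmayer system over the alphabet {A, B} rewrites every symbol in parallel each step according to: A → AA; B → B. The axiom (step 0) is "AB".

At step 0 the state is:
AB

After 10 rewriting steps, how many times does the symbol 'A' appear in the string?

1024

t=0: AB
t=1: AAB
t=2: AAAAB
t=3: AAAAAAAAB
t=4: AAAAAAAAAAAAAAAAB
t=5: AAAAAAAAAAAAAAAAAAAAAAAAAAAAAAAAB
t=6: AAAAAAAAAAAAAAAAAAAAAAAAAAAAAAAAAAAAAAAAAAAAAAAAAAAAAAAAAAAAAAAAB
t=7: AAAAAAAAAAAAAAAAAAAAAAAAAAAAAAAAAAAAAAAAAAAAAAAAAAAAAAAAAA…AAAAAAAAAAAAAAAAAAAAAAAAAAAAAAAAAAAAAAAAAAAAAAAAAAAAAAAAAB  (len 129)
t=8: AAAAAAAAAAAAAAAAAAAAAAAAAAAAAAAAAAAAAAAAAAAAAAAAAAAAAAAAAA…AAAAAAAAAAAAAAAAAAAAAAAAAAAAAAAAAAAAAAAAAAAAAAAAAAAAAAAAAB  (len 257)
t=9: AAAAAAAAAAAAAAAAAAAAAAAAAAAAAAAAAAAAAAAAAAAAAAAAAAAAAAAAAA…AAAAAAAAAAAAAAAAAAAAAAAAAAAAAAAAAAAAAAAAAAAAAAAAAAAAAAAAAB  (len 513)
t=10: AAAAAAAAAAAAAAAAAAAAAAAAAAAAAAAAAAAAAAAAAAAAAAAAAAAAAAAAAA…AAAAAAAAAAAAAAAAAAAAAAAAAAAAAAAAAAAAAAAAAAAAAAAAAAAAAAAAAB  (len 1025)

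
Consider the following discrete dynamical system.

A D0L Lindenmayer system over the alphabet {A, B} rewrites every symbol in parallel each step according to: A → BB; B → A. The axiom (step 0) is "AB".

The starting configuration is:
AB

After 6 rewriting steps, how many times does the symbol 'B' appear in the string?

t=0: AB
t=1: BBA
t=2: AABB
t=3: BBBBAA
t=4: AAAABBBB
t=5: BBBBBBBBAAAA
t=6: AAAAAAAABBBBBBBB

8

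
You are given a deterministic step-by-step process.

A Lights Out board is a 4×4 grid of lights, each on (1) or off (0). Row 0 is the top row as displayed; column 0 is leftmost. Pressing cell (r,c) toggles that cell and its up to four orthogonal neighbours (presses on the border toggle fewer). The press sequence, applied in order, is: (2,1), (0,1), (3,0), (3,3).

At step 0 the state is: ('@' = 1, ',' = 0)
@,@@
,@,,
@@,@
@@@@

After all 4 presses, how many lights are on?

[0] @,@@
,@,,
@@,@
@@@@
[1] @,@@
,,,,
,,@@
@,@@
[2] ,@,@
,@,,
,,@@
@,@@
[3] ,@,@
,@,,
@,@@
,@@@
[4] ,@,@
,@,,
@,@,
,@,,

6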